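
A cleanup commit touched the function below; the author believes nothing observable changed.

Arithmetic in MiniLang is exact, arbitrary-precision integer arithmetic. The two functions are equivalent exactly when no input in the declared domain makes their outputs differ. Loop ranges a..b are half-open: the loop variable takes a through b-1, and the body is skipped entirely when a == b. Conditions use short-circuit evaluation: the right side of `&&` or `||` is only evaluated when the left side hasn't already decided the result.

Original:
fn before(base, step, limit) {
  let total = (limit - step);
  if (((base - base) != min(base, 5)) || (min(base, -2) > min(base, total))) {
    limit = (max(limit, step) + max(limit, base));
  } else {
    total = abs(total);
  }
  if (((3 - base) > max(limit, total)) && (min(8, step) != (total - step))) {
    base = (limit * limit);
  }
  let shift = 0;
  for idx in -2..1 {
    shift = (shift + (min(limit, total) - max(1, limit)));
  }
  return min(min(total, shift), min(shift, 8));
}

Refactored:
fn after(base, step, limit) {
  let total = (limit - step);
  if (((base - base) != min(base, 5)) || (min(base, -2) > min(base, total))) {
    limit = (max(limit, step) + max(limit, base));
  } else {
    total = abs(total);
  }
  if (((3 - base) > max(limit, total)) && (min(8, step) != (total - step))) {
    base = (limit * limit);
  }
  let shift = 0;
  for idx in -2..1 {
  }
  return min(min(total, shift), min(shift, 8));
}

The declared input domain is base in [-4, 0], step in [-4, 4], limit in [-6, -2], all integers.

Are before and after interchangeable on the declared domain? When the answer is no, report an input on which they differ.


Take base=-4, step=-4, limit=-6.
before: total = -2; (((base - base) != min(base, 5)) || (min(base, -2) > min(base, total))) -> true; limit = -8; (((3 - base) > max(limit, total)) && (min(8, step) != (total - step))) -> true; base = 64; shift = 0; [idx=-2]; shift = -9; [idx=-1]; shift = -18; [idx=0]; shift = -27; return -27
after: total = -2; (((base - base) != min(base, 5)) || (min(base, -2) > min(base, total))) -> true; limit = -8; (((3 - base) > max(limit, total)) && (min(8, step) != (total - step))) -> true; base = 64; shift = 0; [idx=-2]; [idx=-1]; [idx=0]; return -2
-27 != -2, so the rewrite changes behavior.
verdict: not equivalent; witness: base=-4, step=-4, limit=-6


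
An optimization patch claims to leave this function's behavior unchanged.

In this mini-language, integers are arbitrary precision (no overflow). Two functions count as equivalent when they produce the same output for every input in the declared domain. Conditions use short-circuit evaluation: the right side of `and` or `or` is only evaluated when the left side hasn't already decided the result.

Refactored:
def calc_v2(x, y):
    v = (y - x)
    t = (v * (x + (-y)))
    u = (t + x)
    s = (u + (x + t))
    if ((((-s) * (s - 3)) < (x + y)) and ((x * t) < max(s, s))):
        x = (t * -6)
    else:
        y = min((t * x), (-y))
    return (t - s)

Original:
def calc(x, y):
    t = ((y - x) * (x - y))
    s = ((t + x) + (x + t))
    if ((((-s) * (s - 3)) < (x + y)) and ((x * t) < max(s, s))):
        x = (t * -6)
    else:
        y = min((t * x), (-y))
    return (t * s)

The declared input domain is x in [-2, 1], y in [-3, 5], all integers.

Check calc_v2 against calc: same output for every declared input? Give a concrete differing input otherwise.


Try x=-2, y=-3.
calc: t=-1, then s=-6, then ((((-s) * (s - 3)) < (x + y)) and ((x * t) < max(s, s))) is false, then y=2, then returns 6
calc_v2: v=-1, then t=-1, then u=-3, then s=-6, then ((((-s) * (s - 3)) < (x + y)) and ((x * t) < max(s, s))) is false, then y=2, then returns 5
6 vs 5 — the two versions disagree here.
verdict: not equivalent; witness: x=-2, y=-3


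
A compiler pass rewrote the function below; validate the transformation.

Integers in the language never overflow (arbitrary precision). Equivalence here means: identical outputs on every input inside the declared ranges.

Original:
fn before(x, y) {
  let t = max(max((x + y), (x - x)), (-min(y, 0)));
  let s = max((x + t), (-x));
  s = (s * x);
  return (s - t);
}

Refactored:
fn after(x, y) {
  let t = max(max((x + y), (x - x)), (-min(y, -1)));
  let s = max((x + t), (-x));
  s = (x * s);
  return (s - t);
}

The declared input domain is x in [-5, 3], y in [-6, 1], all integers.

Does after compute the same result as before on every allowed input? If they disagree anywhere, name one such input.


These are not equivalent — on x=-5, y=0 the outputs split (-25 vs -26).
before: t := 0 | s := 5 | s := -25 | result -25
after: t := 1 | s := 5 | s := -25 | result -26
verdict: not equivalent; witness: x=-5, y=0


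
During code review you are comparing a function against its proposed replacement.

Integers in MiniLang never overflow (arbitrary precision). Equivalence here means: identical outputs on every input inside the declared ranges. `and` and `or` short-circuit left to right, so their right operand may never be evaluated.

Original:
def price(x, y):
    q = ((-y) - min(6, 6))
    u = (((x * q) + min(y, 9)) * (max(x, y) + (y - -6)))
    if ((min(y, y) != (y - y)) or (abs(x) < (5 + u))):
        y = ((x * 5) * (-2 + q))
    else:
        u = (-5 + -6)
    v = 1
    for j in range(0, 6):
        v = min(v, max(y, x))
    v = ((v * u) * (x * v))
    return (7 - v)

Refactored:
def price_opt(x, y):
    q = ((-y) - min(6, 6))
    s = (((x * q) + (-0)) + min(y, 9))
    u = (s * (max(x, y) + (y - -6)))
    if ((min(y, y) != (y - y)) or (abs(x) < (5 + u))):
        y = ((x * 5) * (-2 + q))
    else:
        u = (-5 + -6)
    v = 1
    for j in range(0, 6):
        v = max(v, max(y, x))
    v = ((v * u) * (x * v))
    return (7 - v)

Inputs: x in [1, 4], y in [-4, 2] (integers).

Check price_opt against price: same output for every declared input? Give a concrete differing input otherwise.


The rewrite breaks on x=2, y=-4, where the results are 71 and 263.
price: q := -2 | u := -32 | ((min(y, y) != (y - y)) or (abs(x) < (5 + u))): true | y := -40 | v := 1 | iter j=0: | v := 1 | iter j=1: | v := 1 | iter j=2: | v := 1 | iter j=3: | v := 1 | iter j=4: | v := 1 | iter j=5: | v := 1 | v := -64 | result 71
price_opt: q := -2 | s := -8 | u := -32 | ((min(y, y) != (y - y)) or (abs(x) < (5 + u))): true | y := -40 | v := 1 | iter j=0: | v := 2 | iter j=1: | v := 2 | iter j=2: | v := 2 | iter j=3: | v := 2 | iter j=4: | v := 2 | iter j=5: | v := 2 | v := -256 | result 263
verdict: not equivalent; witness: x=2, y=-4


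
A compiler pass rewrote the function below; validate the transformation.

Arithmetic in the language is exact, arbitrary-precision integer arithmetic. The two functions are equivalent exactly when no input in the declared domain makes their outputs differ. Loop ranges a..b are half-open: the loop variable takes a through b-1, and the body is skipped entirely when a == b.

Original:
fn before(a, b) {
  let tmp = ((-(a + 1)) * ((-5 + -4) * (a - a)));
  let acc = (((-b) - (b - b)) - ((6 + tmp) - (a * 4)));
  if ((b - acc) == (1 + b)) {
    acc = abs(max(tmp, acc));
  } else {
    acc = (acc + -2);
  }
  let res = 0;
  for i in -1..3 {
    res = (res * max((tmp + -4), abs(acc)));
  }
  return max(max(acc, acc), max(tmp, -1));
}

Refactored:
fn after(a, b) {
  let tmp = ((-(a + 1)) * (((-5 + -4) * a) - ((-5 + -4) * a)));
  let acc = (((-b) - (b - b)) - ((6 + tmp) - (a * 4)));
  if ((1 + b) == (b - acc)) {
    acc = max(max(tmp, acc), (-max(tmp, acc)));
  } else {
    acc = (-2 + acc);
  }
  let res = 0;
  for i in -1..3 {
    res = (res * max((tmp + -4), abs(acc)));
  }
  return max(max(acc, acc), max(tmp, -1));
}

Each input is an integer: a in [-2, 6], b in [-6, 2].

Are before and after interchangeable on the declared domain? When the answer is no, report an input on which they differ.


Equivalent — the differences include constant usage differs; and min/max/abs usage differs; and arithmetic usage differs, yet no declared input distinguishes the two.
As a probe, take a=4, b=0: before runs tmp becomes 0; next acc becomes 10; next ((b - acc) == (1 + b)) evaluates to false; next acc becomes 8; next res becomes 0; next at i=-1:; next res becomes 0; next at i=0:; next res becomes 0; next at i=1:; next res becomes 0; next at i=2:; next res becomes 0; next final value 8; after runs tmp becomes 0; next acc becomes 10; next ((1 + b) == (b - acc)) evaluates to false; next acc becomes 8; next res becomes 0; next at i=-1:; next res becomes 0; next at i=0:; next res becomes 0; next at i=1:; next res becomes 0; next at i=2:; next res becomes 0; next final value 8; both end at 8.
Checked all 81 inputs in the declared domain: the outputs agree on every one.
verdict: equivalent


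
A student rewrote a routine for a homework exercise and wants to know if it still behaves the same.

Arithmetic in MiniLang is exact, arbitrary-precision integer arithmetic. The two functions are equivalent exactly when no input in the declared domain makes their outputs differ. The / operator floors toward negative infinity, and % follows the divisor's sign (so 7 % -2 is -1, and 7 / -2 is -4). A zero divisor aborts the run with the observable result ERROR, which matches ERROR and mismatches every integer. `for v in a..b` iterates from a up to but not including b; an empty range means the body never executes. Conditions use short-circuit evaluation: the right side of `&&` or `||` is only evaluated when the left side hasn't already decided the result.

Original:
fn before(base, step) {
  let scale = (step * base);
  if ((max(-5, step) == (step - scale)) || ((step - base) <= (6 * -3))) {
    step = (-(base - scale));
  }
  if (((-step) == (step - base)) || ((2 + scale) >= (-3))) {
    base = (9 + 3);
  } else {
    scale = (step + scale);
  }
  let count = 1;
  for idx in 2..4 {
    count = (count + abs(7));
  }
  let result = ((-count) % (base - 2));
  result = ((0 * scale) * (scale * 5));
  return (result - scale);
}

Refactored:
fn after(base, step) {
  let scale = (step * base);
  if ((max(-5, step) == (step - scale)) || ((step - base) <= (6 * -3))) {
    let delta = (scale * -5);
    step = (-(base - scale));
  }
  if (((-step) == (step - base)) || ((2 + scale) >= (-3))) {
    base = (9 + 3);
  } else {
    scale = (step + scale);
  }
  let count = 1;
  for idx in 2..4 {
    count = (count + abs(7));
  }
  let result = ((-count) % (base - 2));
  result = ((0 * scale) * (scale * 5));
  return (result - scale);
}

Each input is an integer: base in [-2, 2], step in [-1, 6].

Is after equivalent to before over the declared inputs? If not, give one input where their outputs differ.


Behavior is preserved: although constant usage differs; and local variable names differ; and statement counts differ; and arithmetic usage differs, the outputs never diverge.
As a probe, take base=2, step=5: before runs scale := 10 | ((max(-5, step) == (step - scale)) || ((step - base) <= (6 * -3))): false | (((-step) == (step - base)) || ((2 + scale) >= (-3))): true | base := 12 | count := 1 | iter idx=2: | count := 8 | iter idx=3: | count := 15 | result := 5 | result := 0 | result -10; after runs scale := 10 | ((max(-5, step) == (step - scale)) || ((step - base) <= (6 * -3))): false | (((-step) == (step - base)) || ((2 + scale) >= (-3))): true | base := 12 | count := 1 | iter idx=2: | count := 8 | iter idx=3: | count := 15 | result := 5 | result := 0 | result -10; both end at -10.
An exhaustive pass over the 40 declared inputs shows identical outputs.
verdict: equivalent


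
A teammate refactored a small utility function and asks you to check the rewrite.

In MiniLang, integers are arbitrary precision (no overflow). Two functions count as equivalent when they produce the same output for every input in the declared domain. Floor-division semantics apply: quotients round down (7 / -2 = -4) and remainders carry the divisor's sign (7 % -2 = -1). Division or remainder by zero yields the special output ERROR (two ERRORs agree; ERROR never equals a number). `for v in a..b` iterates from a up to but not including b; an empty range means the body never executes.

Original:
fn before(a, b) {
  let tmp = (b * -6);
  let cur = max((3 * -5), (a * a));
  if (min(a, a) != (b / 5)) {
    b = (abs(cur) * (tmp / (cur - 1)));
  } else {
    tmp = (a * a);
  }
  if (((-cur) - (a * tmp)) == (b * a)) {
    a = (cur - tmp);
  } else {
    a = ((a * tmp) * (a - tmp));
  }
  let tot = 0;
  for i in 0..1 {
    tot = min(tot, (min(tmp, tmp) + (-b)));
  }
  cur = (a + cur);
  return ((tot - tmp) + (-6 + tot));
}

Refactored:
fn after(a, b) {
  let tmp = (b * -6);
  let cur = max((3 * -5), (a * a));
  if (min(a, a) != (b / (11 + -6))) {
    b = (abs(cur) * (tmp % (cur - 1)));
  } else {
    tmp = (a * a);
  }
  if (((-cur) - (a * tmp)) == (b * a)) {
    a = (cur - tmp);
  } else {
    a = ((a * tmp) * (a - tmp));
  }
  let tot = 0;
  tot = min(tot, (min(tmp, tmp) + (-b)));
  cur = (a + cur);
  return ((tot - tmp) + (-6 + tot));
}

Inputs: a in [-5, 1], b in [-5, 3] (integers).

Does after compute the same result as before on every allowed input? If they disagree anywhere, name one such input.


Consider the input a=-5, b=-5.
before: tmp := 30 | cur := 25 | (min(a, a) != (b / 5)): true | b := 25 | (((-cur) - (a * tmp)) == (b * a)): false | a := 5250 | tot := 0 | iter i=0: | tot := 0 | cur := 5275 | result -36
after: tmp := 30 | cur := 25 | (min(a, a) != (b / (11 + -6))): true | b := 150 | (((-cur) - (a * tmp)) == (b * a)): false | a := 5250 | tot := 0 | tot := -120 | cur := 5275 | result -276
-36 and -276 differ, so these are not the same function on this domain.
verdict: not equivalent; witness: a=-5, b=-5


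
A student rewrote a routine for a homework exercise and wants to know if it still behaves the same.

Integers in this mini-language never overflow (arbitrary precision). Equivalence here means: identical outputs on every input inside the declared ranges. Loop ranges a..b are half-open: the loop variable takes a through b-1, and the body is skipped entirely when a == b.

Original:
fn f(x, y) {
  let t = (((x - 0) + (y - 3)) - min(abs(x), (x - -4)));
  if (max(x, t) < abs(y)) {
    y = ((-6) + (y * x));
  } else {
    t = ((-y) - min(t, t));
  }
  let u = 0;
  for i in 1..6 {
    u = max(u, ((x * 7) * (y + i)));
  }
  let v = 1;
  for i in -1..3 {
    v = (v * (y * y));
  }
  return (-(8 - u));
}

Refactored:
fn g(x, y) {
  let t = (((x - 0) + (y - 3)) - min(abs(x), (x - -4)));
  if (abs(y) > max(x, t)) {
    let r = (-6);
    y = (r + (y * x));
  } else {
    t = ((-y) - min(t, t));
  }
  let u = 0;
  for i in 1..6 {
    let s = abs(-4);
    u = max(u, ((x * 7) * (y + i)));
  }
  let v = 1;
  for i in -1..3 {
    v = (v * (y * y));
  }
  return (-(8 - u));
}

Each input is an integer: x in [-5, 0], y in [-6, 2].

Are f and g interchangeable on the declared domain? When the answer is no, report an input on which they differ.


The two versions differ — the changes include comparison usage differs; min/max/abs usage differs; local variable names differ; constant usage differs; statement counts differ.
Tracing x=-1, y=-2: f: t=-7, then (max(x, t) < abs(y)) is true, then y=-4, then u=0, then (i=1), then u=21, then (i=2), then u=21, then (i=3), then u=21, then (i=4), then u=21, then (i=5), then u=21, then v=1, then (i=-1), then v=16, then (i=0), then v=256, then (i=1), then v=4096, then (i=2), then v=65536, then returns 13 | g: t=-7, then (abs(y) > max(x, t)) is true, then r=-6, then y=-4, then u=0, then (i=1), then s=4, then u=21, then (i=2), then s=4, then u=21, then (i=3), then s=4, then u=21, then (i=4), then s=4, then u=21, then (i=5), then s=4, then u=21, then v=1, then (i=-1), then v=16, then (i=0), then v=256, then (i=1), then v=4096, then (i=2), then v=65536, then returns 13 — matching result 13.
Across all 54 domain points the two functions coincide.
verdict: equivalent


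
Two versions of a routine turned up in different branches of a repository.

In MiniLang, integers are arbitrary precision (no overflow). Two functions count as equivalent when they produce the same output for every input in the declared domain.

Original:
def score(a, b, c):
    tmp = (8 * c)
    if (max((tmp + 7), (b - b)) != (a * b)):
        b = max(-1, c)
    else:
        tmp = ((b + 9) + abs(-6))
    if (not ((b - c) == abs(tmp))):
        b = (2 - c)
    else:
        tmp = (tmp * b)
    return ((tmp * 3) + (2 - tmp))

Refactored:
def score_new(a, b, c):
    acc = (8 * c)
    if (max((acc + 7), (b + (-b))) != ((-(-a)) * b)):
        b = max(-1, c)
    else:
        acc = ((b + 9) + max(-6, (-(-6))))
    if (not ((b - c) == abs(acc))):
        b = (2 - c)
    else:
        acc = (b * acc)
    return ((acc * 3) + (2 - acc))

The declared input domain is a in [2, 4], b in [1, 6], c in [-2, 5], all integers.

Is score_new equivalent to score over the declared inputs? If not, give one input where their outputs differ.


The two are interchangeable: min/max/abs usage differs, and arithmetic usage differs, and constant usage differs, and local variable names differ, and every declared input agrees.
Spot check at a=2, b=3, c=-1 — score: tmp = -8; (max((tmp + 7), (b - b)) != (a * b)) -> true; b = -1; (not ((b - c) == abs(tmp))) -> true; b = 3; return -14. score_new: acc = -8; (max((acc + 7), (b + (-b))) != ((-(-a)) * b)) -> true; b = -1; (not ((b - c) == abs(acc))) -> true; b = 3; return -14. Both give -14.
Checked all 144 inputs in the declared domain: the outputs agree on every one.
verdict: equivalent


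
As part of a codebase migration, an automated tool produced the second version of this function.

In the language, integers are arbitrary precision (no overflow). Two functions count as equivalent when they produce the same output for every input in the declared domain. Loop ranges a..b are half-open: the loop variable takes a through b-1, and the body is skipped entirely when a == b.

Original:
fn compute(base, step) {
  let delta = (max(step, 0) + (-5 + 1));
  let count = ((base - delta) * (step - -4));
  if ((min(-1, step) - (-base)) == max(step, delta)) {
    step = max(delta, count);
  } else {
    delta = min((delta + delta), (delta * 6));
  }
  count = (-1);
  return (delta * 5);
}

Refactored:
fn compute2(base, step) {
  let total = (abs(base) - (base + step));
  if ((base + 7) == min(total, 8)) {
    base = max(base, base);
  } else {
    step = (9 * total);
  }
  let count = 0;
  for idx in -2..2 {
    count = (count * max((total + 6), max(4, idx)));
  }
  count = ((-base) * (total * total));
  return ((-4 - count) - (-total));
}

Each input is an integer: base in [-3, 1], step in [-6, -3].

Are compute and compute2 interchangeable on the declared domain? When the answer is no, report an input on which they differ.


On input base=-3, step=-6, compute returns -120 while compute2 returns -424.
verdict: not equivalent; witness: base=-3, step=-6


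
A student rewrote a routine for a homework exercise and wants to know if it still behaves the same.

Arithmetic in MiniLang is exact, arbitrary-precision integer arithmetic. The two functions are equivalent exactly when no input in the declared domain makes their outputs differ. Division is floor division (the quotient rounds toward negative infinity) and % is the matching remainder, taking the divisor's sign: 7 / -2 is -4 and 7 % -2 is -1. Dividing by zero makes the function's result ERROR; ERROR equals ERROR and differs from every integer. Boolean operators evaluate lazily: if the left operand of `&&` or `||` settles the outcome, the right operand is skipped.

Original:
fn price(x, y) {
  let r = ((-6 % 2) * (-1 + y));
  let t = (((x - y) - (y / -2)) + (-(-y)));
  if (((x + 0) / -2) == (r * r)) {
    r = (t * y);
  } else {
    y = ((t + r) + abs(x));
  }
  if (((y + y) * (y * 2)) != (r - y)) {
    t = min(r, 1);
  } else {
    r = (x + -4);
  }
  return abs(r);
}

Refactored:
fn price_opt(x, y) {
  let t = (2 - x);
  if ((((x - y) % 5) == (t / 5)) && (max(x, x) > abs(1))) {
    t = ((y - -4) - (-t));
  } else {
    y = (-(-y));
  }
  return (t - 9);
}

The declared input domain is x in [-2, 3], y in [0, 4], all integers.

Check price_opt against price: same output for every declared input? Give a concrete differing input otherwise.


Consider the input x=-2, y=0.
price: r := 0 | t := -2 | (((x + 0) / -2) == (r * r)): false | y := 0 | (((y + y) * (y * 2)) != (r - y)): false | r := -6 | result 6
price_opt: t := 4 | ((((x - y) % 5) == (t / 5)) && (max(x, x) > abs(1))): false | y := 0 | result -5
6 and -5 differ, so these are not the same function on this domain.
verdict: not equivalent; witness: x=-2, y=0


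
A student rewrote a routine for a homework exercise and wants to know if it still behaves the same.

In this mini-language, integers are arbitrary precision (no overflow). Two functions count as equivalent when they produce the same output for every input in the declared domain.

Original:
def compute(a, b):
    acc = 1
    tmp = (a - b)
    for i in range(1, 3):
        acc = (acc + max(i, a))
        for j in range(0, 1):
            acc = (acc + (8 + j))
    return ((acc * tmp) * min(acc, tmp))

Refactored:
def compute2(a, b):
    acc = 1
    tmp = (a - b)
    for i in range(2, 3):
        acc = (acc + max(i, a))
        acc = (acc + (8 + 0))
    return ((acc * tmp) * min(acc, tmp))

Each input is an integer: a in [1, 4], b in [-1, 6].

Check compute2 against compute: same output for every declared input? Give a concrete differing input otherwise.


Consider the input a=1, b=-1.
compute: acc=1, then tmp=2, then (i=1), then acc=2, then (j=0), then acc=10, then (i=2), then acc=12, then (j=0), then acc=20, then returns 80
compute2: acc=1, then tmp=2, then (i=2), then acc=3, then acc=11, then returns 44
80 against 44: the behavior changed.
verdict: not equivalent; witness: a=1, b=-1


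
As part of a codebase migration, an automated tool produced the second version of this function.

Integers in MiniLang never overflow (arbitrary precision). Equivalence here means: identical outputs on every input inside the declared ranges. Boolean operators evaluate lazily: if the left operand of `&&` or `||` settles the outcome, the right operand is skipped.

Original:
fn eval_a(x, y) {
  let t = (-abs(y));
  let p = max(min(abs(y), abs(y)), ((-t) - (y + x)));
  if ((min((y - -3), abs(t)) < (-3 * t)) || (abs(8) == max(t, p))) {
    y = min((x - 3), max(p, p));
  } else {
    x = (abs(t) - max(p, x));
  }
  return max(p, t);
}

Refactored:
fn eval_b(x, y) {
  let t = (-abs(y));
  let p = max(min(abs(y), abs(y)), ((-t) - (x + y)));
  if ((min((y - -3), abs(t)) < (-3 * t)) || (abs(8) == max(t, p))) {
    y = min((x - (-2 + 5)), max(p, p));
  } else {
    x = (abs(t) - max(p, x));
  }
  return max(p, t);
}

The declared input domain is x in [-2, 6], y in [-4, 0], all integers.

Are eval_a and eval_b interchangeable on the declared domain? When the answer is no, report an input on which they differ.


Behavior is preserved: although arithmetic usage differs; and constant usage differs, the outputs never diverge.
As a probe, take x=2, y=-3: eval_a runs t=-3, then p=4, then ((min((y - -3), abs(t)) < (-3 * t)) || (abs(8) == max(t, p))) is true, then y=-1, then returns 4; eval_b runs t=-3, then p=4, then ((min((y - -3), abs(t)) < (-3 * t)) || (abs(8) == max(t, p))) is true, then y=-1, then returns 4; both end at 4.
Every one of the 45 inputs gives matching results.
verdict: equivalent


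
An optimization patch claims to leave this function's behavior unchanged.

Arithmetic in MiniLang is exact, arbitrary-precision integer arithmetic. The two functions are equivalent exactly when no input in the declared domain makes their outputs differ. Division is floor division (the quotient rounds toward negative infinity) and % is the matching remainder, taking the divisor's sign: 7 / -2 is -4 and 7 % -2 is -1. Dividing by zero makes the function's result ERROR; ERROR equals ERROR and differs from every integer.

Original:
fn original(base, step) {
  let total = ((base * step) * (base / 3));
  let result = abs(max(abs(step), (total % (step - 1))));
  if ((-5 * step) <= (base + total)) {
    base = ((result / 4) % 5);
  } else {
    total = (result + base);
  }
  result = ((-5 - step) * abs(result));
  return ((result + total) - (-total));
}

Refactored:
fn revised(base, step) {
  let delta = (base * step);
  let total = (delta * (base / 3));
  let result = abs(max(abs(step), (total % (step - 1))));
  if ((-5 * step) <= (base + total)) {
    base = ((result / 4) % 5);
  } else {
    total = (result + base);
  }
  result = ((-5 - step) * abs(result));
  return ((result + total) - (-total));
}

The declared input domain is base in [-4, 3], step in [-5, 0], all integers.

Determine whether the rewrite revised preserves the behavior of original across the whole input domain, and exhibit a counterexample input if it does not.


The two versions differ — the changes include local variable names differ, and statement counts differ.
One worked example (base=0, step=-3) — original: total becomes 0; next result becomes 3; next ((-5 * step) <= (base + total)) evaluates to false; next total becomes 3; next result becomes -6; next final value 0; revised: delta becomes 0; next total becomes 0; next result becomes 3; next ((-5 * step) <= (base + total)) evaluates to false; next total becomes 3; next result becomes -6; next final value 0; agreement on 0.
An exhaustive pass over the 48 declared inputs shows identical outputs.
verdict: equivalent


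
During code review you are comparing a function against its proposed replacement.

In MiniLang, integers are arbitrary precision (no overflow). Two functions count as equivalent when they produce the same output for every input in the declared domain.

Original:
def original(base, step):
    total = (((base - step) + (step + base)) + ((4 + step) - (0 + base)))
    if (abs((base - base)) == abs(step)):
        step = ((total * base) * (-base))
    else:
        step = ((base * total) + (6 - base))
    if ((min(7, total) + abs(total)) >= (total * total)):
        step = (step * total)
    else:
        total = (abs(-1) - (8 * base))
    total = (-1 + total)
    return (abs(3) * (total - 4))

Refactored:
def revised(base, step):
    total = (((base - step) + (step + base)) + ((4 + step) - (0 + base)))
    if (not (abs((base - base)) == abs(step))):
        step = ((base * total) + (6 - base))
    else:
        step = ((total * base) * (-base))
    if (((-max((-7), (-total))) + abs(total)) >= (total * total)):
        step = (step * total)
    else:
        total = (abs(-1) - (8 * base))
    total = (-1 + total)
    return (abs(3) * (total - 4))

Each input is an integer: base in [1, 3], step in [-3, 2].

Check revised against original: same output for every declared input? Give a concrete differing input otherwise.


This is a faithful refactor — boolean connective usage differs, and min/max/abs usage differs, but the computed results match everywhere.
One worked example (base=2, step=-1) — original: total=5, then (abs((base - base)) == abs(step)) is false, then step=14, then ((min(7, total) + abs(total)) >= (total * total)) is false, then total=-15, then total=-16, then returns -60; revised: total=5, then (not (abs((base - base)) == abs(step))) is true, then step=14, then (((-max((-7), (-total))) + abs(total)) >= (total * total)) is false, then total=-15, then total=-16, then returns -60; agreement on -60.
An exhaustive pass over the 18 declared inputs shows identical outputs.
verdict: equivalent


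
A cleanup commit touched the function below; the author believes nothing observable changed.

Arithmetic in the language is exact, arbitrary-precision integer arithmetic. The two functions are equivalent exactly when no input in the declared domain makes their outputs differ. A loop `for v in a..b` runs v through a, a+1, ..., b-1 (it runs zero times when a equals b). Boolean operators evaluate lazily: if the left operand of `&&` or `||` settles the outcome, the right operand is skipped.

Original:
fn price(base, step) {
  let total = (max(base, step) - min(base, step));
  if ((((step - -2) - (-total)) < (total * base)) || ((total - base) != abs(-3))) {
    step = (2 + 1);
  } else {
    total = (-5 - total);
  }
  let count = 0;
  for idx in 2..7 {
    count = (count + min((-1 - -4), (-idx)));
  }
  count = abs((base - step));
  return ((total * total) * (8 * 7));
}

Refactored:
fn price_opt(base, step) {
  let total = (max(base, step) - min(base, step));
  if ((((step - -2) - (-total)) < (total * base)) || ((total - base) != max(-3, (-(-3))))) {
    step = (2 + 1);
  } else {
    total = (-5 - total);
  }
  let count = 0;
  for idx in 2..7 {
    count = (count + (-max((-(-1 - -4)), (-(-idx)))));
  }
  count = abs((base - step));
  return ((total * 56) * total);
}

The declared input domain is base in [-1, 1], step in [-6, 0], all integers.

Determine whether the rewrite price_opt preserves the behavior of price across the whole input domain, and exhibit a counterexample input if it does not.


Differences: arithmetic usage differs, and constant usage differs, and min/max/abs usage differs — yet all 21 inputs agree.
verdict: equivalent


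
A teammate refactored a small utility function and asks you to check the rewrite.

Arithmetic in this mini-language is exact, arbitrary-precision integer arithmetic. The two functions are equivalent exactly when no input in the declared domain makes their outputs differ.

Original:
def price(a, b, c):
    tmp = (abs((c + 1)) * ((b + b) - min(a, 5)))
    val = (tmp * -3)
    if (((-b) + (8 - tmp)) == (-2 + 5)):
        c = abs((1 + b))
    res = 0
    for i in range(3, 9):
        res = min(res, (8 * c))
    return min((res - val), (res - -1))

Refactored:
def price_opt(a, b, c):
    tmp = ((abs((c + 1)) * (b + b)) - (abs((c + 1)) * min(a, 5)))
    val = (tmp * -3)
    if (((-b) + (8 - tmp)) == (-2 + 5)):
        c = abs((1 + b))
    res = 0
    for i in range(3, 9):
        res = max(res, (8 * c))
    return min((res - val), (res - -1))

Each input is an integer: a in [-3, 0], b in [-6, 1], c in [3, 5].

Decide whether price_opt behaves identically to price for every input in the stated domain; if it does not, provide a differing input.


There is a counterexample at a=-3, b=-6, c=3: -108 on one side, -84 on the other.
price: tmp becomes -36; next val becomes 108; next (((-b) + (8 - tmp)) == (-2 + 5)) evaluates to false; next res becomes 0; next at i=3:; next res becomes 0; next at i=4:; next res becomes 0; next at i=5:; next res becomes 0; next at i=6:; next res becomes 0; next at i=7:; next res becomes 0; next at i=8:; next res becomes 0; next final value -108
price_opt: tmp becomes -36; next val becomes 108; next (((-b) + (8 - tmp)) == (-2 + 5)) evaluates to false; next res becomes 0; next at i=3:; next res becomes 24; next at i=4:; next res becomes 24; next at i=5:; next res becomes 24; next at i=6:; next res becomes 24; next at i=7:; next res becomes 24; next at i=8:; next res becomes 24; next final value -84
verdict: not equivalent; witness: a=-3, b=-6, c=3


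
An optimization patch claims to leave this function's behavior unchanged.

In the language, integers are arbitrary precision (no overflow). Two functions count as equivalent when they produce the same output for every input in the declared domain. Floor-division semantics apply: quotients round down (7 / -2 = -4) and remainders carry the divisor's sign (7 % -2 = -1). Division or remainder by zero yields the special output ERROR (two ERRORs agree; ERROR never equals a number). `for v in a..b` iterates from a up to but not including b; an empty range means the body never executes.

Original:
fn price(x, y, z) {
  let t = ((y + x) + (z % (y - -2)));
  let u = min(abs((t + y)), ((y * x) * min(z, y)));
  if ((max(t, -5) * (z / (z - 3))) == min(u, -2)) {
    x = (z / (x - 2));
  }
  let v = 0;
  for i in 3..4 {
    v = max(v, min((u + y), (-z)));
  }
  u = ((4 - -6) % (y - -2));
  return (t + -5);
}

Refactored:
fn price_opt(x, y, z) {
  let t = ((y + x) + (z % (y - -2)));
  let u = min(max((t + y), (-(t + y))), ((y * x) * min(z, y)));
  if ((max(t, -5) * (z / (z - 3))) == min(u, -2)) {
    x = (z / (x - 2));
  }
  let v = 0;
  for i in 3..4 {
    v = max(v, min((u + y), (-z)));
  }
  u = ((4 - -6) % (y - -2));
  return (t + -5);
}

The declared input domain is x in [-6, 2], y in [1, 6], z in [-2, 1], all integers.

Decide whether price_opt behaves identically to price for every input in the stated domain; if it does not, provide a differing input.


Behavior is preserved: although min/max/abs usage differs, arithmetic usage differs, the outputs never diverge.
As a probe, take x=-5, y=3, z=0: price runs t=-2, then u=0, then ((max(t, -5) * (z / (z - 3))) == min(u, -2)) is false, then v=0, then (i=3), then v=0, then u=0, then returns -7; price_opt runs t=-2, then u=0, then ((max(t, -5) * (z / (z - 3))) == min(u, -2)) is false, then v=0, then (i=3), then v=0, then u=0, then returns -7; both end at -7.
An exhaustive pass over the 216 declared inputs shows identical outputs.
verdict: equivalent


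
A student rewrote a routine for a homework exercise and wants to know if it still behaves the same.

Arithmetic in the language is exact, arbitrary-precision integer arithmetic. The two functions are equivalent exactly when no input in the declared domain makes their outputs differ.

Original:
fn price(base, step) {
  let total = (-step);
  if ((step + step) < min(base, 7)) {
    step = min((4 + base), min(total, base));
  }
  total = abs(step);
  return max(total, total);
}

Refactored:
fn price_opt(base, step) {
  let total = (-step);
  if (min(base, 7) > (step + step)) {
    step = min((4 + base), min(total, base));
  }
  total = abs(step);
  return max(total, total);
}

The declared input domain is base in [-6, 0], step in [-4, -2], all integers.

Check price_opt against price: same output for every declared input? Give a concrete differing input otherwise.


The two versions differ — the changes include comparison usage differs.
Tracing base=-1, step=-4: price: total = 4; ((step + step) < min(base, 7)) -> true; step = -1; total = 1; return 1 | price_opt: total = 4; (min(base, 7) > (step + step)) -> true; step = -1; total = 1; return 1 — matching result 1.
An exhaustive pass over the 21 declared inputs shows identical outputs.
verdict: equivalent


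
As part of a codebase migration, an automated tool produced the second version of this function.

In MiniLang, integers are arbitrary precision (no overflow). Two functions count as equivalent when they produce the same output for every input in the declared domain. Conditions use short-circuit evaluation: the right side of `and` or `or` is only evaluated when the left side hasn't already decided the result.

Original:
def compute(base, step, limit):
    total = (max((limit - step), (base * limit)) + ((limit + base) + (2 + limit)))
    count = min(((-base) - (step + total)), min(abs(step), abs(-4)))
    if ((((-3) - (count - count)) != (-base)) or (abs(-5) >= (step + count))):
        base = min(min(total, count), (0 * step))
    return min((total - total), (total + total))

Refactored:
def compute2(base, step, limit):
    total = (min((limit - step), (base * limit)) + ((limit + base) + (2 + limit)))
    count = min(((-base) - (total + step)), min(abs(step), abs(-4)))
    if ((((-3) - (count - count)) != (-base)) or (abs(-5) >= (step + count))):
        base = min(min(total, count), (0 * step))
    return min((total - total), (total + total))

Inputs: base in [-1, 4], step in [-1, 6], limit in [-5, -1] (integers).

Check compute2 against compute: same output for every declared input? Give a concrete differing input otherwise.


Consider the input base=-1, step=-1, limit=-5.
compute: total=-4, then count=1, then ((((-3) - (count - count)) != (-base)) or (abs(-5) >= (step + count))) is true, then base=-4, then returns -8
compute2: total=-13, then count=1, then ((((-3) - (count - count)) != (-base)) or (abs(-5) >= (step + count))) is true, then base=-13, then returns -26
-8 and -26 differ, so these are not the same function on this domain.
verdict: not equivalent; witness: base=-1, step=-1, limit=-5


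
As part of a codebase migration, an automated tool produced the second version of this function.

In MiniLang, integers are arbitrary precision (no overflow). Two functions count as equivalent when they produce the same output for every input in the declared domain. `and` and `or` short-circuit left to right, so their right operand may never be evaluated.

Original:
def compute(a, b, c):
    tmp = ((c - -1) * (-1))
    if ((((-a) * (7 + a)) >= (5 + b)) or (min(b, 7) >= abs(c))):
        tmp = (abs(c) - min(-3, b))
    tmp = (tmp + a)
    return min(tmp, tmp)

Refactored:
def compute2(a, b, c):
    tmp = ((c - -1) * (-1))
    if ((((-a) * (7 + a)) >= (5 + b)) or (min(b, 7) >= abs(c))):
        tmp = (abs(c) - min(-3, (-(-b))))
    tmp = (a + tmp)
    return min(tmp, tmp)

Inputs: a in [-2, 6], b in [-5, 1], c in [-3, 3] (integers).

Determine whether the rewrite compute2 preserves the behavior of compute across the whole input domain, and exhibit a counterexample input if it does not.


The two are interchangeable: same computation, different form, and every declared input agrees.
Tracing a=-1, b=0, c=-1: compute: tmp := 0 | ((((-a) * (7 + a)) >= (5 + b)) or (min(b, 7) >= abs(c))): true | tmp := 4 | tmp := 3 | result 3 | compute2: tmp := 0 | ((((-a) * (7 + a)) >= (5 + b)) or (min(b, 7) >= abs(c))): true | tmp := 4 | tmp := 3 | result 3 — matching result 3.
An exhaustive pass over the 441 declared inputs shows identical outputs.
verdict: equivalent


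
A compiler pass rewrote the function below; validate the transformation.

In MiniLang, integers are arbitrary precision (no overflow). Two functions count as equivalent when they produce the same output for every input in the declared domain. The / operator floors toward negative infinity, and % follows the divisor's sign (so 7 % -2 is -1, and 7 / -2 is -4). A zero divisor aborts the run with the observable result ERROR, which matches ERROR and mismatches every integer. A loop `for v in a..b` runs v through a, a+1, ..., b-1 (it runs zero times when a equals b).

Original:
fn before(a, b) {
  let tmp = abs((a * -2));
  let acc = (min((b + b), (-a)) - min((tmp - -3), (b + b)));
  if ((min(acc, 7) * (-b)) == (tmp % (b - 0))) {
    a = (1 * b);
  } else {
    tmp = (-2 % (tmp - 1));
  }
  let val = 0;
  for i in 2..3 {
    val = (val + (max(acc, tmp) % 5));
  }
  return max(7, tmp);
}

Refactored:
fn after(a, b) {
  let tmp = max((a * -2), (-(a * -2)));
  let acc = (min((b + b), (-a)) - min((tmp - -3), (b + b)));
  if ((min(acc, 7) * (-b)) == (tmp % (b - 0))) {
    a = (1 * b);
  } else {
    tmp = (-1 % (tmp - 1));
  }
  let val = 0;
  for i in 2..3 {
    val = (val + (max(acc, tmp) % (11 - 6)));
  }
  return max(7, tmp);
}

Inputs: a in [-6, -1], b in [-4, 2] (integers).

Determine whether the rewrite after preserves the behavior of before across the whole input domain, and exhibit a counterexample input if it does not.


There is a counterexample at a=-5, b=-4: 7 on one side, 8 on the other.
before: tmp := 10 | acc := 0 | ((min(acc, 7) * (-b)) == (tmp % (b - 0))): false | tmp := 7 | val := 0 | iter i=2: | val := 2 | result 7
after: tmp := 10 | acc := 0 | ((min(acc, 7) * (-b)) == (tmp % (b - 0))): false | tmp := 8 | val := 0 | iter i=2: | val := 3 | result 8
verdict: not equivalent; witness: a=-5, b=-4


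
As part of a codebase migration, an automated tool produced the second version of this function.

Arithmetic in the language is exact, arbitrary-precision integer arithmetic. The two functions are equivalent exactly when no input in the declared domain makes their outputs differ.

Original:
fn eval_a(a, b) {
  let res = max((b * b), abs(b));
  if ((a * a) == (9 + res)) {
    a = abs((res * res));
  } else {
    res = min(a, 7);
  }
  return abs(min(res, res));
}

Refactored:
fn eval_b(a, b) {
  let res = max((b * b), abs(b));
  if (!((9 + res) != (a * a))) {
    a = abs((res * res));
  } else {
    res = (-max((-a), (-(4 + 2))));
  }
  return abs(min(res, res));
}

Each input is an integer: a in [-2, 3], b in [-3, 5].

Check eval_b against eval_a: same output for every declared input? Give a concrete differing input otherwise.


One difference looks behavioral, but it never changes the outcome for any declared input.
Spot check at a=2, b=0 — eval_a: res becomes 0; next ((a * a) == (9 + res)) evaluates to false; next res becomes 2; next final value 2. eval_b: res becomes 0; next (!((9 + res) != (a * a))) evaluates to false; next res becomes 2; next final value 2. Both give 2.
Across all 54 domain points the two functions coincide.
verdict: equivalent
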